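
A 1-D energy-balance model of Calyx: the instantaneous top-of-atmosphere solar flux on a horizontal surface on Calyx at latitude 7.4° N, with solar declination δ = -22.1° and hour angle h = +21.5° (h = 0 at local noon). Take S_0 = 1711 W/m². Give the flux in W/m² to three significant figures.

1.38e+03 W/m²

cos θ_z = sin ϕ sin δ + cos ϕ cos δ cos h = -0.048456 + 0.854879 = 0.806423.
Flux = S_0 · cos θ_z = 1711 × 0.806423 = 1380 W/m².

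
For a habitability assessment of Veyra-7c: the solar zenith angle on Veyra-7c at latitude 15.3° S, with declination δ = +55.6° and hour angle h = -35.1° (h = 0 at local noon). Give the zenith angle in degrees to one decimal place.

θ_z = 76.8°

cos θ_z = sin ϕ sin δ + cos ϕ cos δ cos h = -0.217725 + 0.445845 = 0.228120.
θ_z = arccos(0.228120) = 76.8°.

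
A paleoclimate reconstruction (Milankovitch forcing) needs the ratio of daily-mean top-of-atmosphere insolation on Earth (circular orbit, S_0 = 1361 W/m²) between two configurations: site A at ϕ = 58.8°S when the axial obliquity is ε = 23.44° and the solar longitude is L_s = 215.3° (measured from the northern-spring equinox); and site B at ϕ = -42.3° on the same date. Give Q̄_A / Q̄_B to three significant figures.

Q̄_A / Q̄_B ≈ 0.870

— Configuration A (ϕ=-58.8°):
Solar declination: sin δ = sin ε · sin L_s = sin 23.44° × sin 215.3° = -0.22987, so δ = -13.289°.
cos h₀ = −tan(-58.8°) tan(-13.289°) = -0.3900, h₀ = 1.9714 rad.
Bracket: h₀ sin ϕ sin δ + cos ϕ cos δ sin h₀ = 1.9714×-0.85536×-0.22987 + 0.51803×0.97322×0.92082 = 0.387620 + 0.464238 = 0.851858.
Q̄ = (S_0/π) × [bracket] = (1361/π) × 0.851858 = 369.04 W/m².
— Configuration B (ϕ=-42.3°):
cos h₀ = −tan(-42.3°) tan(-13.289°) = -0.2149, h₀ = 1.7874 rad.
Bracket: h₀ sin ϕ sin δ + cos ϕ cos δ sin h₀ = 1.7874×-0.67301×-0.22987 + 0.73963×0.97322×0.97663 = 0.276519 + 0.703000 = 0.979519.
Q̄ = (S_0/π) × [bracket] = (1361/π) × 0.979519 = 424.35 W/m².
Ratio Q̄_A / Q̄_B = 369.04 / 424.35 = 0.8697.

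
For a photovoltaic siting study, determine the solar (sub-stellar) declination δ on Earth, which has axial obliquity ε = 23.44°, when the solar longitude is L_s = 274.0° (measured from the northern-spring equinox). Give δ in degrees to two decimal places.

δ = -23.38°

sin δ = sin ε · sin L_s = sin 23.44° × sin 274.0° = -0.396820.
δ = arcsin(-0.396820) = -23.38°.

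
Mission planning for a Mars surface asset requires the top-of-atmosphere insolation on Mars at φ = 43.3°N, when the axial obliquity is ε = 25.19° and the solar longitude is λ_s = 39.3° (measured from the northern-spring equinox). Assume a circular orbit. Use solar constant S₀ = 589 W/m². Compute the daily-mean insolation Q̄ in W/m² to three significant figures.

Q̄ ≈ 190 W/m²

Solar declination: sin δ = sin ε · sin λ_s = sin 25.19° × sin 39.3° = 0.26958, so δ = +15.639°.
cos H₀ = −tan(+43.3°) tan(+15.639°) = -0.2638, H₀ = 1.8378 rad.
Bracket: H₀ sin φ sin δ + cos φ cos δ sin H₀ = 1.8378×0.68582×0.26958 + 0.72777×0.96298×0.96458 = 0.339779 + 0.676005 = 1.015784.
Q̄ = (S₀/π) × [bracket] = (589/π) × 1.015784 = 190.4 W/m².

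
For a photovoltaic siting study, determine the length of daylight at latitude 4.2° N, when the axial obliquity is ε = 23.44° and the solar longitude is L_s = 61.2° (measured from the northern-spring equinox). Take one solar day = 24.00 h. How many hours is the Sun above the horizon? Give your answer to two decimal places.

Solar declination: sin δ = sin ε · sin L_s = sin 23.44° × sin 61.2° = 0.34858, so δ = +20.401°.
cos h₀ = −tan ϕ · tan δ = −tan(+4.2°) × tan(+20.401°) = -0.0273, so h₀ = 1.5981 rad = 91.57°.
Daylight = 2h₀/(2π) × 24.00 h = (1.5981/π) × 24.00 = 12.21 h.

12.21 h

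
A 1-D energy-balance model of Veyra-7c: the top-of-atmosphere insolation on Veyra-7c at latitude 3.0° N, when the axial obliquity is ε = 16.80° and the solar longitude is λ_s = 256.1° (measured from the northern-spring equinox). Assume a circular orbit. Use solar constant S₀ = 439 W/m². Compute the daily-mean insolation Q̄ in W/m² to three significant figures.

Q̄ ≈ 131 W/m²

Solar declination: sin δ = sin ε · sin λ_s = sin 16.80° × sin 256.1° = -0.28057, so δ = -16.294°.
cos H₀ = −tan(+3.0°) tan(-16.294°) = 0.0153, H₀ = 1.5555 rad.
Bracket: H₀ sin φ sin δ + cos φ cos δ sin H₀ = 1.5555×0.05234×-0.28057 + 0.99863×0.95983×0.99988 = -0.022843 + 0.958400 = 0.935557.
Q̄ = (S₀/π) × [bracket] = (439/π) × 0.935557 = 130.7 W/m².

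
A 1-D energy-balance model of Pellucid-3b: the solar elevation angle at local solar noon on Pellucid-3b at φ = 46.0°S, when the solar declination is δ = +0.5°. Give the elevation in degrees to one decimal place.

At local noon the hour angle is zero, so the zenith angle equals |φ − δ| = |-46.0° − (+0.500°)| = 46.500°.
Elevation = 90° − 46.500° = 43.5°.

43.5°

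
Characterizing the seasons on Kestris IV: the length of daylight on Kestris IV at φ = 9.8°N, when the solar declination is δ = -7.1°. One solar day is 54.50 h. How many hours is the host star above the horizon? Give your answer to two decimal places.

26.88 h

cos H₀ = −tan φ · tan δ = −tan(+9.8°) × tan(-7.100°) = 0.0215, so H₀ = 1.5493 rad = 88.77°.
Daylight = 2H₀/(2π) × 54.50 h = (1.5493/π) × 54.50 = 26.88 h.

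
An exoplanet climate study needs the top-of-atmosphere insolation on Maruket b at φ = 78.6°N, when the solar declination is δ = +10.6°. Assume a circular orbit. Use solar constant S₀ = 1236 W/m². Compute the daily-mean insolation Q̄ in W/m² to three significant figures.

Q̄ ≈ 224 W/m²

cos H₀ = −tan(+78.6°) tan(+10.600°) = -0.9281, H₀ = 2.7602 rad.
Bracket: H₀ sin φ sin δ + cos φ cos δ sin H₀ = 2.7602×0.98027×0.18395 + 0.19766×0.98294×0.37224 = 0.497721 + 0.072322 = 0.570043.
Q̄ = (S₀/π) × [bracket] = (1236/π) × 0.570043 = 224.3 W/m².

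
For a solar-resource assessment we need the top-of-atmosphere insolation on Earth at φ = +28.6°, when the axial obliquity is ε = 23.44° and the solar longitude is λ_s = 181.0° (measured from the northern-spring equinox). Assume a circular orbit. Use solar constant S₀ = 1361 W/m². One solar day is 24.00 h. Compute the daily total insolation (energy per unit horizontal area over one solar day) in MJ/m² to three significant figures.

Solar declination: sin δ = sin ε · sin λ_s = sin 23.44° × sin 181.0° = -0.00694, so δ = -0.398°.
cos H₀ = −tan(+28.6°) tan(-0.398°) = 0.0038, H₀ = 1.5670 rad.
Bracket: H₀ sin φ sin δ + cos φ cos δ sin H₀ = 1.5670×0.47869×-0.00694 + 0.87798×0.99998×0.99999 = -0.005206 + 0.877954 = 0.872748.
Q̄ = (S₀/π) × [bracket] = (1361/π) × 0.872748 = 378.09 W/m².
Daily total = Q̄ × 24.00 h × 3600 s/h = 378.09 × 24.00 × 3600 / 10⁶ = 32.67 MJ/m².

32.7 MJ/m²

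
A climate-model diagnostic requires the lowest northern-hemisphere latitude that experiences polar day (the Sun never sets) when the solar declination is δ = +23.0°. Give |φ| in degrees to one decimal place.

|φ| = 67.0°

Polar day requires cos H₀ = −tan φ tan δ ≤ −1, i.e. tan φ tan δ ≥ 1.
The boundary is |tan φ| · |tan δ| = 1, so |φ| = 90° − |δ| = 90° − 23.0° = 67.0° in the northern hemisphere.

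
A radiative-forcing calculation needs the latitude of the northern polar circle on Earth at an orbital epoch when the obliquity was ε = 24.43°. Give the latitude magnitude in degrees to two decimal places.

The polar circle is the lowest latitude that experiences at least one full rotation of continuous daylight at the northern-summer solstice; it lies at |φ| = 90° − ε = 90° − 24.43° = 65.57°.

65.57°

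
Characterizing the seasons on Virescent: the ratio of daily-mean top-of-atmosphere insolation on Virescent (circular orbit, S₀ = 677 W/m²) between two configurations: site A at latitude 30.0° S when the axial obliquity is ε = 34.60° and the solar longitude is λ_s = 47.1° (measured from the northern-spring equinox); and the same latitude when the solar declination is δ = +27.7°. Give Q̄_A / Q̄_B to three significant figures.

— Configuration A (φ=-30.0°):
Solar declination: sin δ = sin ε · sin λ_s = sin 34.60° × sin 47.1° = 0.41597, so δ = +24.580°.
cos H₀ = −tan(-30.0°) tan(+24.580°) = 0.2641, H₀ = 1.3035 rad.
Bracket: H₀ sin φ sin δ + cos φ cos δ sin H₀ = 1.3035×-0.50000×0.41597 + 0.86603×0.90938×0.96450 = -0.271108 + 0.759592 = 0.488484.
Q̄ = (S₀/π) × [bracket] = (677/π) × 0.488484 = 105.27 W/m².
— Configuration B (φ=-30.0°):
cos H₀ = −tan(-30.0°) tan(+27.700°) = 0.3031, H₀ = 1.2628 rad.
Bracket: H₀ sin φ sin δ + cos φ cos δ sin H₀ = 1.2628×-0.50000×0.46484 + 0.86603×0.88539×0.95295 = -0.293500 + 0.730698 = 0.437198.
Q̄ = (S₀/π) × [bracket] = (677/π) × 0.437198 = 94.214 W/m².
Ratio Q̄_A / Q̄_B = 105.27 / 94.214 = 1.117.

Q̄_A / Q̄_B ≈ 1.12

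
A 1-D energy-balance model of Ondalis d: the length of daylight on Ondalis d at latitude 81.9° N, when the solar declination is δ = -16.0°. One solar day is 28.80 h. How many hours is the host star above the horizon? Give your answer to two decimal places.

cos H₀ = −tan φ · tan δ = 2.0148 ≥ 1, so the host star never rises (polar night) and H₀ = 0.
Daylight = 2H₀/(2π) × 28.80 h = (0.0000/π) × 28.80 = 0.00 h.

0.00 h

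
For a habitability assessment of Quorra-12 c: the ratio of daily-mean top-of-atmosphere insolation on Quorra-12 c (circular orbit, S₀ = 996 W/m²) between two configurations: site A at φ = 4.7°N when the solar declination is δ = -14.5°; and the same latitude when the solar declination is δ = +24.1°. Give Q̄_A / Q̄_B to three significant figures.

— Configuration A (φ=+4.7°):
cos H₀ = −tan(+4.7°) tan(-14.500°) = 0.0213, H₀ = 1.5495 rad.
Bracket: H₀ sin φ sin δ + cos φ cos δ sin H₀ = 1.5495×0.08194×-0.25038 + 0.99664×0.96815×0.99977 = -0.031790 + 0.964675 = 0.932885.
Q̄ = (S₀/π) × [bracket] = (996/π) × 0.932885 = 295.76 W/m².
— Configuration B (φ=+4.7°):
cos H₀ = −tan(+4.7°) tan(+24.100°) = -0.0368, H₀ = 1.6076 rad.
Bracket: H₀ sin φ sin δ + cos φ cos δ sin H₀ = 1.6076×0.08194×0.40833 + 0.99664×0.91283×0.99932 = 0.053788 + 0.909144 = 0.962932.
Q̄ = (S₀/π) × [bracket] = (996/π) × 0.962932 = 305.28 W/m².
Ratio Q̄_A / Q̄_B = 295.76 / 305.28 = 0.9688.

Q̄_A / Q̄_B ≈ 0.969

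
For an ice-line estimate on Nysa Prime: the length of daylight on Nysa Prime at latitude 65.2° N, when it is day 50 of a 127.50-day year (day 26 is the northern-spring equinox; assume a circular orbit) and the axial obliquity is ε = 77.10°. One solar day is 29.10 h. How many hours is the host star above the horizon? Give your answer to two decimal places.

29.10 h

Solar longitude: λ_s = 360° × (50 − 26)/127.50 = 67.765°.
sin δ = sin 77.10° × sin 67.765° = 0.90228, so δ = +64.459°.
Sunrise equation: cos H₀ = −tan φ · tan δ = -4.5290 ≤ −1, so the host star never sets (polar day) and H₀ = π.
Daylight = 2H₀/(2π) × 29.10 h = (3.1416/π) × 29.10 = 29.10 h.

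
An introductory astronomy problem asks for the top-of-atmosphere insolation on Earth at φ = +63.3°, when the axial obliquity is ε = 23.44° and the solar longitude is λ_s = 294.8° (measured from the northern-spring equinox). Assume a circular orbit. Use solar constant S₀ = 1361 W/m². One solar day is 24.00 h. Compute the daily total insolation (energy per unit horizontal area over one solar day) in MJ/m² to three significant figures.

1.65 MJ/m²

Solar declination: sin δ = sin ε · sin λ_s = sin 23.44° × sin 294.8° = -0.36110, so δ = -21.168°.
cos H₀ = −tan(+63.3°) tan(-21.168°) = 0.7699, H₀ = 0.6921 rad.
Bracket: H₀ sin φ sin δ + cos φ cos δ sin H₀ = 0.6921×0.89337×-0.36110 + 0.44932×0.93253×0.63814 = -0.223269 + 0.267383 = 0.044114.
Q̄ = (S₀/π) × [bracket] = (1361/π) × 0.044114 = 19.111 W/m².
Daily total = Q̄ × 24.00 h × 3600 s/h = 19.111 × 24.00 × 3600 / 10⁶ = 1.651 MJ/m².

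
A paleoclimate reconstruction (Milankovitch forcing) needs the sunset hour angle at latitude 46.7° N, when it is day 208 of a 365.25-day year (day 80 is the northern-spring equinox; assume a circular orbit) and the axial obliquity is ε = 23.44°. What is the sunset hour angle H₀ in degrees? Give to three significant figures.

Solar longitude: λ_s = 360° × (208 − 80)/365.25 = 126.160°.
sin δ = sin 23.44° × sin 126.160° = 0.32116, so δ = +18.733°.
cos H₀ = −tan φ · tan δ = −tan(+46.7°) × tan(+18.733°) = -0.3599, so H₀ = 1.9389 rad = 111.09°.

H₀ = 111°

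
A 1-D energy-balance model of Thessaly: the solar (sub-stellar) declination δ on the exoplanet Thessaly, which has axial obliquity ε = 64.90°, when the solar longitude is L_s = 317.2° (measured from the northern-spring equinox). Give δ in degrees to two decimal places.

sin δ = sin ε · sin L_s = sin 64.90° × sin 317.2° = -0.615281.
δ = arcsin(-0.615281) = -37.97°.

δ = -37.97°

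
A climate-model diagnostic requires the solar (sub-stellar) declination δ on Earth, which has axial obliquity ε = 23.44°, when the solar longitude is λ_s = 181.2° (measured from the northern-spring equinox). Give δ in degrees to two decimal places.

sin δ = sin ε · sin λ_s = sin 23.44° × sin 181.2° = -0.008331.
δ = arcsin(-0.008331) = -0.48°.

δ = -0.48°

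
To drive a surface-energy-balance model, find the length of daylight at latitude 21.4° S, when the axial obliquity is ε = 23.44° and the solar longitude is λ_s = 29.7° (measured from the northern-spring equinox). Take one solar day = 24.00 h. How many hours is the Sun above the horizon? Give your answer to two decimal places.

Solar declination: sin δ = sin ε · sin λ_s = sin 23.44° × sin 29.7° = 0.19709, so δ = +11.367°.
cos H₀ = −tan φ · tan δ = −tan(-21.4°) × tan(+11.367°) = 0.0788, so H₀ = 1.4919 rad = 85.48°.
Daylight = 2H₀/(2π) × 24.00 h = (1.4919/π) × 24.00 = 11.40 h.

11.40 h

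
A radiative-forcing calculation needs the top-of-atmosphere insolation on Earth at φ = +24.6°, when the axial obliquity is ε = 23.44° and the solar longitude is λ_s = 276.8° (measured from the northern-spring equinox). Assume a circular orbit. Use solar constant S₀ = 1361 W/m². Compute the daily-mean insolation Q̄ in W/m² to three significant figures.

Solar declination: sin δ = sin ε · sin λ_s = sin 23.44° × sin 276.8° = -0.39499, so δ = -23.265°.
cos H₀ = −tan(+24.6°) tan(-23.265°) = 0.1968, H₀ = 1.3727 rad.
Bracket: H₀ sin φ sin δ + cos φ cos δ sin H₀ = 1.3727×0.41628×-0.39499 + 0.90924×0.91869×0.98043 = -0.225708 + 0.818963 = 0.593255.
Q̄ = (S₀/π) × [bracket] = (1361/π) × 0.593255 = 257.0 W/m².

Q̄ ≈ 257 W/m²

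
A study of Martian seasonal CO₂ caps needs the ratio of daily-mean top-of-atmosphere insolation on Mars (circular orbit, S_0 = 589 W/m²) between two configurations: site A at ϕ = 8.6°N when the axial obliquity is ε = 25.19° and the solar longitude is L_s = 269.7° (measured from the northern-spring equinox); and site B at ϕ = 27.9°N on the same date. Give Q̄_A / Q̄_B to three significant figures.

— Configuration A (ϕ=+8.6°):
Solar declination: sin δ = sin ε · sin L_s = sin 25.19° × sin 269.7° = -0.42562, so δ = -25.190°.
cos h₀ = −tan(+8.6°) tan(-25.190°) = 0.0711, h₀ = 1.4996 rad.
Bracket: h₀ sin ϕ sin δ + cos ϕ cos δ sin h₀ = 1.4996×0.14954×-0.42562 + 0.98876×0.90490×0.99747 = -0.095445 + 0.892465 = 0.797020.
Q̄ = (S_0/π) × [bracket] = (589/π) × 0.797020 = 149.43 W/m².
— Configuration B (ϕ=+27.9°):
cos h₀ = −tan(+27.9°) tan(-25.190°) = 0.2490, h₀ = 1.3191 rad.
Bracket: h₀ sin ϕ sin δ + cos ϕ cos δ sin h₀ = 1.3191×0.46793×-0.42562 + 0.88377×0.90490×0.96849 = -0.262712 + 0.774524 = 0.511812.
Q̄ = (S_0/π) × [bracket] = (589/π) × 0.511812 = 95.957 W/m².
Ratio Q̄_A / Q̄_B = 149.43 / 95.957 = 1.557.

Q̄_A / Q̄_B ≈ 1.56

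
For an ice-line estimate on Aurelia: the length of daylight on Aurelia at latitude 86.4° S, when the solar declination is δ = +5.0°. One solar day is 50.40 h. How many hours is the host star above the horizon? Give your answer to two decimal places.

0.00 h

cos h₀ = −tan ϕ · tan δ = 1.3906 ≥ 1, so the host star never rises (polar night) and h₀ = 0.
Daylight = 2h₀/(2π) × 50.40 h = (0.0000/π) × 50.40 = 0.00 h.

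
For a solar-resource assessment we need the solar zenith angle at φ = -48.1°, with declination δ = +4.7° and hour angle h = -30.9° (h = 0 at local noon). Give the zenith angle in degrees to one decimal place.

cos θ_z = sin φ sin δ + cos φ cos δ cos h = -0.060988 + 0.571117 = 0.510129.
θ_z = arccos(0.510129) = 59.3°.

θ_z = 59.3°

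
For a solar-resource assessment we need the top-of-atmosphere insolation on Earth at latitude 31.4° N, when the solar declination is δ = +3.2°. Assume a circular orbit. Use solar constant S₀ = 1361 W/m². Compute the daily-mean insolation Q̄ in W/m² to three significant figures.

Q̄ ≈ 389 W/m²

cos H₀ = −tan(+31.4°) tan(+3.200°) = -0.0341, H₀ = 1.6049 rad.
Bracket: H₀ sin φ sin δ + cos φ cos δ sin H₀ = 1.6049×0.52101×0.05582 + 0.85355×0.99844×0.99942 = 0.046675 + 0.851724 = 0.898399.
Q̄ = (S₀/π) × [bracket] = (1361/π) × 0.898399 = 389.2 W/m².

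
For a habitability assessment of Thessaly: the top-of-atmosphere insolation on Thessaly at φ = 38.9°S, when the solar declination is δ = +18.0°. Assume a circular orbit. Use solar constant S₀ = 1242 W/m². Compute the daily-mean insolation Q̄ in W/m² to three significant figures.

cos H₀ = −tan(-38.9°) tan(+18.000°) = 0.2622, H₀ = 1.3055 rad.
Bracket: H₀ sin φ sin δ + cos φ cos δ sin H₀ = 1.3055×-0.62796×0.30902 + 0.77824×0.95106×0.96502 = -0.253335 + 0.714262 = 0.460927.
Q̄ = (S₀/π) × [bracket] = (1242/π) × 0.460927 = 182.2 W/m².

Q̄ ≈ 182 W/m²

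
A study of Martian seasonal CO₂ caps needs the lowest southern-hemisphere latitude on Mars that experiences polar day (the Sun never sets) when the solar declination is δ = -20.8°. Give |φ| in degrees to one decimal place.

|φ| = 69.2°

Polar day requires cos H₀ = −tan φ tan δ ≤ −1, i.e. tan φ tan δ ≥ 1.
The boundary is |tan φ| · |tan δ| = 1, so |φ| = 90° − |δ| = 90° − 20.8° = 69.2° in the southern hemisphere.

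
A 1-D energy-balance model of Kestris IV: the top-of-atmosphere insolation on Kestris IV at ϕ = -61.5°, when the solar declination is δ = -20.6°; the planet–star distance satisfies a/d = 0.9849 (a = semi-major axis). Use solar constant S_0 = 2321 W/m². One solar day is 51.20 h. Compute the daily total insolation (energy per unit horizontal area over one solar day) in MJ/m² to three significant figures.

138 MJ/m²

cos h₀ = −tan(-61.5°) tan(-20.600°) = -0.6923, h₀ = 2.3354 rad.
Bracket: h₀ sin ϕ sin δ + cos ϕ cos δ sin h₀ = 2.3354×-0.87882×-0.35184 + 0.47716×0.93606×0.72163 = 0.722115 + 0.322316 = 1.044431.
Inverse-square distance factor (a/d)² = 0.9849² = 0.970028.
Q̄ = (S_0/π) × 0.970028 × [bracket] = (2321/π) × 0.970028 × 1.044431 = 748.50 W/m².
Daily total = Q̄ × 51.20 h × 3600 s/h = 748.50 × 51.20 × 3600 / 10⁶ = 138.0 MJ/m².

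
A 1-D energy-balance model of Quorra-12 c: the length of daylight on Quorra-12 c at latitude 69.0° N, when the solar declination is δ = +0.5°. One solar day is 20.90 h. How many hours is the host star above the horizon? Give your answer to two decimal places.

10.60 h

cos h₀ = −tan ϕ · tan δ = −tan(+69.0°) × tan(+0.500°) = -0.0227, so h₀ = 1.5935 rad = 91.30°.
Daylight = 2h₀/(2π) × 20.90 h = (1.5935/π) × 20.90 = 10.60 h.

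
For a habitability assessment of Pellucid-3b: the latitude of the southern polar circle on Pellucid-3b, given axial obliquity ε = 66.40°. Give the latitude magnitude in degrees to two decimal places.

The polar circle is the lowest latitude that experiences at least one full rotation of continuous darkness at the northern-summer solstice; it lies at |φ| = 90° − ε = 90° − 66.40° = 23.60°.

23.60°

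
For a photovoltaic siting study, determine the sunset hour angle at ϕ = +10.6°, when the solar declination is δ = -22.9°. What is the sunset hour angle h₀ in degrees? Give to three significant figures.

cos h₀ = −tan ϕ · tan δ = −tan(+10.6°) × tan(-22.900°) = 0.0791, so h₀ = 1.4917 rad = 85.47°.

h₀ = 85.5°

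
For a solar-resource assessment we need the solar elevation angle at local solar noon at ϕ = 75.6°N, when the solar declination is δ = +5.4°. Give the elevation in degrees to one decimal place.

19.8°

At local noon the hour angle is zero, so the zenith angle equals |ϕ − δ| = |+75.6° − (+5.400°)| = 70.200°.
Elevation = 90° − 70.200° = 19.8°.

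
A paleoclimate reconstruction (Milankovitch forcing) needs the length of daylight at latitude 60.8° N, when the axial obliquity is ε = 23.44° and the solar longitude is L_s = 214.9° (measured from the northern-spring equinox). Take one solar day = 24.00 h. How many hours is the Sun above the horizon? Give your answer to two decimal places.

8.70 h

Solar declination: sin δ = sin ε · sin L_s = sin 23.44° × sin 214.9° = -0.22759, so δ = -13.155°.
cos h₀ = −tan ϕ · tan δ = −tan(+60.8°) × tan(-13.155°) = 0.4182, so h₀ = 1.1393 rad = 65.28°.
Daylight = 2h₀/(2π) × 24.00 h = (1.1393/π) × 24.00 = 8.70 h.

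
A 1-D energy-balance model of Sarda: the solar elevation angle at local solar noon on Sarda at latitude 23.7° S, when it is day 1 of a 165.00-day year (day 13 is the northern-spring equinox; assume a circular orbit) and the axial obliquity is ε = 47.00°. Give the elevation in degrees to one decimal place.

Solar longitude: λ_s = 360° × (1 − 13)/165.00 = -26.182°, i.e. -26.182° + 360° = 333.818°.
sin δ = sin 47.00° × sin 333.818° = -0.32269, so δ = -18.826°.
At local noon the hour angle is zero, so the zenith angle equals |φ − δ| = |-23.7° − (-18.826°)| = 4.874°.
Elevation = 90° − 4.874° = 85.1°.

85.1°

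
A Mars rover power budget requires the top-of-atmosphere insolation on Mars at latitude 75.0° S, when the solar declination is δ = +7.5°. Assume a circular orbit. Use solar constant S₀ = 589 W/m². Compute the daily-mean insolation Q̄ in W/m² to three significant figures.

cos H₀ = −tan(-75.0°) tan(+7.500°) = 0.4913, H₀ = 1.0572 rad.
Bracket: H₀ sin φ sin δ + cos φ cos δ sin H₀ = 1.0572×-0.96593×0.13053 + 0.25882×0.99144×0.87097 = -0.133295 + 0.223495 = 0.090200.
Q̄ = (S₀/π) × [bracket] = (589/π) × 0.090200 = 16.91 W/m².

Q̄ ≈ 16.9 W/m²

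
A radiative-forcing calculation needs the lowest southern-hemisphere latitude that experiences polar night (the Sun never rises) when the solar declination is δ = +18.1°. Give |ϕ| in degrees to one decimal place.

Polar night requires cos h₀ = −tan ϕ tan δ ≥ 1, i.e. tan ϕ tan δ ≤ −1.
The boundary is |tan ϕ| · |tan δ| = 1, so |ϕ| = 90° − |δ| = 90° − 18.1° = 71.9° in the southern hemisphere.

|ϕ| = 71.9°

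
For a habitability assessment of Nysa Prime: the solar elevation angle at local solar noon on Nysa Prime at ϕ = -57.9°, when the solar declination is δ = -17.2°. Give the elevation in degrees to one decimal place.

At local noon the hour angle is zero, so the zenith angle equals |ϕ − δ| = |-57.9° − (-17.200°)| = 40.700°.
Elevation = 90° − 40.700° = 49.3°.

49.3°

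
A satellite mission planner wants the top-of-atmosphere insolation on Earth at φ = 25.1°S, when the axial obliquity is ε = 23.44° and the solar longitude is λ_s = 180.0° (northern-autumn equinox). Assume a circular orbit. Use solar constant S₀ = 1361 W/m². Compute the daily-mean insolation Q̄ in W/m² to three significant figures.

Solar declination: sin δ = sin ε · sin λ_s = sin 23.44° × sin 180.0° = 0.00000, so δ = +0.000°.
cos H₀ = −tan(-25.1°) tan(+0.000°) = 0.0000, H₀ = 1.5708 rad.
Bracket: H₀ sin φ sin δ + cos φ cos δ sin H₀ = 1.5708×-0.42420×0.00000 + 0.90557×1.00000×1.00000 = -0.000000 + 0.905570 = 0.905570.
Q̄ = (S₀/π) × [bracket] = (1361/π) × 0.905570 = 392.3 W/m².

Q̄ ≈ 392 W/m²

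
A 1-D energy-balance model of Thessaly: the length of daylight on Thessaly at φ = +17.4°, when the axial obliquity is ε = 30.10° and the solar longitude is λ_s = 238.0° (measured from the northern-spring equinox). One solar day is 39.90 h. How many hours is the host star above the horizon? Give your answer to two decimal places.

Solar declination: sin δ = sin ε · sin λ_s = sin 30.10° × sin 238.0° = -0.42531, so δ = -25.170°.
cos H₀ = −tan φ · tan δ = −tan(+17.4°) × tan(-25.170°) = 0.1473, so H₀ = 1.4230 rad = 81.53°.
Daylight = 2H₀/(2π) × 39.90 h = (1.4230/π) × 39.90 = 18.07 h.

18.07 h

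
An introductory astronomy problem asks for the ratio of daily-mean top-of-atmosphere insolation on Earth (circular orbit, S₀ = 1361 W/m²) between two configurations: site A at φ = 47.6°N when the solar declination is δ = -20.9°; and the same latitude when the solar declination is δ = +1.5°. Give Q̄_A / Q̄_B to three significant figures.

Q̄_A / Q̄_B ≈ 0.386

— Configuration A (φ=+47.6°):
cos H₀ = −tan(+47.6°) tan(-20.900°) = 0.4182, H₀ = 1.1393 rad.
Bracket: H₀ sin φ sin δ + cos φ cos δ sin H₀ = 1.1393×0.73846×-0.35674 + 0.67430×0.93420×0.90836 = -0.300135 + 0.572204 = 0.272069.
Q̄ = (S₀/π) × [bracket] = (1361/π) × 0.272069 = 117.87 W/m².
— Configuration B (φ=+47.6°):
cos H₀ = −tan(+47.6°) tan(+1.500°) = -0.0287, H₀ = 1.5995 rad.
Bracket: H₀ sin φ sin δ + cos φ cos δ sin H₀ = 1.5995×0.73846×0.02618 + 0.67430×0.99966×0.99959 = 0.030923 + 0.673794 = 0.704717.
Q̄ = (S₀/π) × [bracket] = (1361/π) × 0.704717 = 305.30 W/m².
Ratio Q̄_A / Q̄_B = 117.87 / 305.30 = 0.3861.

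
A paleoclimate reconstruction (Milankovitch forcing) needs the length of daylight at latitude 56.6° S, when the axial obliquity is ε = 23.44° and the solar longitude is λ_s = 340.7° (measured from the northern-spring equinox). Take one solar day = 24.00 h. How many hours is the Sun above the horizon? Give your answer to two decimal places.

13.55 h

Solar declination: sin δ = sin ε · sin λ_s = sin 23.44° × sin 340.7° = -0.13147, so δ = -7.555°.
cos H₀ = −tan φ · tan δ = −tan(-56.6°) × tan(-7.555°) = -0.2011, so H₀ = 1.7733 rad = 101.60°.
Daylight = 2H₀/(2π) × 24.00 h = (1.7733/π) × 24.00 = 13.55 h.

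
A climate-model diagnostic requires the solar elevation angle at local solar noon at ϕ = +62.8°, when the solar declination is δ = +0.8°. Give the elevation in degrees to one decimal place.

28.0°

At local noon the hour angle is zero, so the zenith angle equals |ϕ − δ| = |+62.8° − (+0.800°)| = 62.000°.
Elevation = 90° − 62.000° = 28.0°.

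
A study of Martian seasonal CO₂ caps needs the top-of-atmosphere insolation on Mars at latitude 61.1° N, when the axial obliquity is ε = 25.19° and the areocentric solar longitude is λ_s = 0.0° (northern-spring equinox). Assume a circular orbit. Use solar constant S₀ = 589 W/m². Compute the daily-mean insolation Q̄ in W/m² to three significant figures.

Q̄ ≈ 90.6 W/m²

sin δ = sin 25.19° × sin 0.0° = 0.00000, so δ = +0.000°.
cos H₀ = −tan(+61.1°) tan(+0.000°) = -0.0000, H₀ = 1.5708 rad.
Bracket: H₀ sin φ sin δ + cos φ cos δ sin H₀ = 1.5708×0.87546×0.00000 + 0.48328×1.00000×1.00000 = 0.000000 + 0.483280 = 0.483280.
Q̄ = (S₀/π) × [bracket] = (589/π) × 0.483280 = 90.61 W/m².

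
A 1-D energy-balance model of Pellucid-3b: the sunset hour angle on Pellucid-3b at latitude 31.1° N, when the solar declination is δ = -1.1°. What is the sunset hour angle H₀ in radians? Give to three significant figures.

H₀ = 1.56 rad

cos H₀ = −tan φ · tan δ = −tan(+31.1°) × tan(-1.100°) = 0.0116, so H₀ = 1.5592 rad = 89.34°.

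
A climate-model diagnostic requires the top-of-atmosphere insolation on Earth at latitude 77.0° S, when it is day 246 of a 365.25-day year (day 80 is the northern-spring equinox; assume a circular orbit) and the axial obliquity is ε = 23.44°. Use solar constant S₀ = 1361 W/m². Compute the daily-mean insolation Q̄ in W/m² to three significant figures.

Solar longitude: λ_s = 360° × (246 − 80)/365.25 = 163.614°.
sin δ = sin 23.44° × sin 163.614° = 0.11222, so δ = +6.443°.
cos H₀ = −tan(-77.0°) tan(+6.443°) = 0.4892, H₀ = 1.0597 rad.
Bracket: H₀ sin φ sin δ + cos φ cos δ sin H₀ = 1.0597×-0.97437×0.11222 + 0.22495×0.99368×0.87219 = -0.115872 + 0.194959 = 0.079087.
Q̄ = (S₀/π) × [bracket] = (1361/π) × 0.079087 = 34.26 W/m².

Q̄ ≈ 34.3 W/m²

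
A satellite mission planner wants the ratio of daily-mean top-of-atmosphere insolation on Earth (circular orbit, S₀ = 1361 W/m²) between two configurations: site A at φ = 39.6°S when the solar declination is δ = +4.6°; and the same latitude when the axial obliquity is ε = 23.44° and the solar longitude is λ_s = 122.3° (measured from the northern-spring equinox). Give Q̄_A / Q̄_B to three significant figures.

— Configuration A (φ=-39.6°):
cos H₀ = −tan(-39.6°) tan(+4.600°) = 0.0666, H₀ = 1.5042 rad.
Bracket: H₀ sin φ sin δ + cos φ cos δ sin H₀ = 1.5042×-0.63742×0.08020 + 0.77051×0.99678×0.99778 = -0.076896 + 0.766324 = 0.689428.
Q̄ = (S₀/π) × [bracket] = (1361/π) × 0.689428 = 298.67 W/m².
— Configuration B (φ=-39.6°):
Solar declination: sin δ = sin ε · sin λ_s = sin 23.44° × sin 122.3° = 0.33624, so δ = +19.648°.
cos H₀ = −tan(-39.6°) tan(+19.648°) = 0.2954, H₀ = 1.2710 rad.
Bracket: H₀ sin φ sin δ + cos φ cos δ sin H₀ = 1.2710×-0.63742×0.33624 + 0.77051×0.94178×0.95539 = -0.272408 + 0.693280 = 0.420872.
Q̄ = (S₀/π) × [bracket] = (1361/π) × 0.420872 = 182.33 W/m².
Ratio Q̄_A / Q̄_B = 298.67 / 182.33 = 1.638.

Q̄_A / Q̄_B ≈ 1.64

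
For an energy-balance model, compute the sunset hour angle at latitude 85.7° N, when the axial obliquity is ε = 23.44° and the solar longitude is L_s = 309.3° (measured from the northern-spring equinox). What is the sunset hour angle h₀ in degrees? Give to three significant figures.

h₀ = 0.00°

Solar declination: sin δ = sin ε · sin L_s = sin 23.44° × sin 309.3° = -0.30782, so δ = -17.928°.
cos h₀ = −tan ϕ · tan δ = 4.3029 ≥ 1, so the Sun never rises (polar night) and h₀ = 0.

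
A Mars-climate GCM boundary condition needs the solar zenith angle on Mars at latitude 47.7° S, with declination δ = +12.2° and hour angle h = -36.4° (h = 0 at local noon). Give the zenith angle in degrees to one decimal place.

cos θ_z = sin φ sin δ + cos φ cos δ cos h = -0.156302 + 0.529470 = 0.373168.
θ_z = arccos(0.373168) = 68.1°.

θ_z = 68.1°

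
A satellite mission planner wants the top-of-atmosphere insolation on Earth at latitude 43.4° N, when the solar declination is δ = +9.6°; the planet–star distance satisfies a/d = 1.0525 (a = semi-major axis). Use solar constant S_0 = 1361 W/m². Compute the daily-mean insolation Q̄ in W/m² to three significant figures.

cos h₀ = −tan(+43.4°) tan(+9.600°) = -0.1599, h₀ = 1.7314 rad.
Bracket: h₀ sin ϕ sin δ + cos ϕ cos δ sin h₀ = 1.7314×0.68709×0.16677 + 0.72657×0.98600×0.98713 = 0.198394 + 0.707178 = 0.905572.
Inverse-square distance factor (a/d)² = 1.0525² = 1.107756.
Q̄ = (S_0/π) × 1.107756 × [bracket] = (1361/π) × 1.107756 × 0.905572 = 434.6 W/m².

Q̄ ≈ 435 W/m²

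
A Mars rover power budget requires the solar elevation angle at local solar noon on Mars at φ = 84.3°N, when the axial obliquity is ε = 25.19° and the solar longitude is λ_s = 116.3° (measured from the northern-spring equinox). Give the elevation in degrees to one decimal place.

Solar declination: sin δ = sin ε · sin λ_s = sin 25.19° × sin 116.3° = 0.38156, so δ = +22.431°.
At local noon the hour angle is zero, so the zenith angle equals |φ − δ| = |+84.3° − (+22.431°)| = 61.869°.
Elevation = 90° − 61.869° = 28.1°.

28.1°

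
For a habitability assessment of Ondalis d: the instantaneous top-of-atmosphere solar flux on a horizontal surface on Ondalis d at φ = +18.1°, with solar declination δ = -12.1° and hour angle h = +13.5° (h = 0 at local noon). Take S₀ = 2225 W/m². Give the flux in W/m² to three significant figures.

cos θ_z = sin φ sin δ + cos φ cos δ cos h = -0.065124 + 0.903719 = 0.838595.
Flux = S₀ · cos θ_z = 2225 × 0.838595 = 1866 W/m².

1.87e+03 W/m²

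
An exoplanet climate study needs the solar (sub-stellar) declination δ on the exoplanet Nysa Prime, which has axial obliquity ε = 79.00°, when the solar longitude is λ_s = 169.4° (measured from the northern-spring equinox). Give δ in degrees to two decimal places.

δ = +10.40°

sin δ = sin ε · sin λ_s = sin 79.00° × sin 169.4° = 0.180572.
δ = arcsin(0.180572) = +10.40°.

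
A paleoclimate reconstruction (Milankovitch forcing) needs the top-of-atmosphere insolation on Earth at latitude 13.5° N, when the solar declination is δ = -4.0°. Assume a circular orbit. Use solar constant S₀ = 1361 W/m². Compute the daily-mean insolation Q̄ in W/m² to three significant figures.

Q̄ ≈ 409 W/m²

cos H₀ = −tan(+13.5°) tan(-4.000°) = 0.0168, H₀ = 1.5540 rad.
Bracket: H₀ sin φ sin δ + cos φ cos δ sin H₀ = 1.5540×0.23345×-0.06976 + 0.97237×0.99756×0.99986 = -0.025308 + 0.969862 = 0.944554.
Q̄ = (S₀/π) × [bracket] = (1361/π) × 0.944554 = 409.2 W/m².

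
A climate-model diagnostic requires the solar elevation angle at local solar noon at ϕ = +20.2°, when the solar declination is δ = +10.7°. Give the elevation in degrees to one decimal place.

80.5°

At local noon the hour angle is zero, so the zenith angle equals |ϕ − δ| = |+20.2° − (+10.700°)| = 9.500°.
Elevation = 90° − 9.500° = 80.5°.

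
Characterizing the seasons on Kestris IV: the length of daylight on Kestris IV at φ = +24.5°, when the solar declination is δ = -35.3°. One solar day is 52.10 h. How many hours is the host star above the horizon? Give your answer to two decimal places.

20.60 h

cos H₀ = −tan φ · tan δ = −tan(+24.5°) × tan(-35.300°) = 0.3227, so H₀ = 1.2422 rad = 71.18°.
Daylight = 2H₀/(2π) × 52.10 h = (1.2422/π) × 52.10 = 20.60 h.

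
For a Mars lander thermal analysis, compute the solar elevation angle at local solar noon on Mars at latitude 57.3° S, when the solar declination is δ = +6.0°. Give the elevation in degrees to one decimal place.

26.7°

At local noon the hour angle is zero, so the zenith angle equals |φ − δ| = |-57.3° − (+6.000°)| = 63.300°.
Elevation = 90° − 63.300° = 26.7°.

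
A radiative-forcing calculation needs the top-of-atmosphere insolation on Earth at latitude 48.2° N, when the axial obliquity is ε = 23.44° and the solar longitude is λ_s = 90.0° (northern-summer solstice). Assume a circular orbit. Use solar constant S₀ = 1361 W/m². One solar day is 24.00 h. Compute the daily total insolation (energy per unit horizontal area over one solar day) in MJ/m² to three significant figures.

43.1 MJ/m²

Solar declination: sin δ = sin ε · sin λ_s = sin 23.44° × sin 90.0° = 0.39779, so δ = +23.440°.
cos H₀ = −tan(+48.2°) tan(+23.440°) = -0.4849, H₀ = 2.0771 rad.
Bracket: H₀ sin φ sin δ + cos φ cos δ sin H₀ = 2.0771×0.74548×0.39779 + 0.66653×0.91748×0.87456 = 0.615953 + 0.534818 = 1.150771.
Q̄ = (S₀/π) × [bracket] = (1361/π) × 1.150771 = 498.54 W/m².
Daily total = Q̄ × 24.00 h × 3600 s/h = 498.54 × 24.00 × 3600 / 10⁶ = 43.07 MJ/m².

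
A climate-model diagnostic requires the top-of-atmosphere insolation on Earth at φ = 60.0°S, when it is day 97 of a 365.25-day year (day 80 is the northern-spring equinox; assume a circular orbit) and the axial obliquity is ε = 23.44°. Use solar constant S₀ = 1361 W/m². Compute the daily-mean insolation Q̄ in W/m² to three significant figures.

Solar longitude: λ_s = 360° × (97 − 80)/365.25 = 16.756°.
sin δ = sin 23.44° × sin 16.756° = 0.11468, so δ = +6.585°.
cos H₀ = −tan(-60.0°) tan(+6.585°) = 0.1999, H₀ = 1.3695 rad.
Bracket: H₀ sin φ sin δ + cos φ cos δ sin H₀ = 1.3695×-0.86603×0.11468 + 0.50000×0.99340×0.97981 = -0.136014 + 0.486672 = 0.350658.
Q̄ = (S₀/π) × [bracket] = (1361/π) × 0.350658 = 151.9 W/m².

Q̄ ≈ 152 W/m²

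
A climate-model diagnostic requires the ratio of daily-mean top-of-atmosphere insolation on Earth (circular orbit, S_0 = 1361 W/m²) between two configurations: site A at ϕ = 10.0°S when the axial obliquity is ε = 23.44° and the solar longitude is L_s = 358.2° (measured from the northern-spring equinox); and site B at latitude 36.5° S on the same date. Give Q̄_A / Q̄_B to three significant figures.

Q̄_A / Q̄_B ≈ 1.21

— Configuration A (ϕ=-10.0°):
Solar declination: sin δ = sin ε · sin L_s = sin 23.44° × sin 358.2° = -0.01249, so δ = -0.716°.
cos h₀ = −tan(-10.0°) tan(-0.716°) = -0.0022, h₀ = 1.5730 rad.
Bracket: h₀ sin ϕ sin δ + cos ϕ cos δ sin h₀ = 1.5730×-0.17365×-0.01249 + 0.98481×0.99992×1.00000 = 0.003412 + 0.984731 = 0.988143.
Q̄ = (S_0/π) × [bracket] = (1361/π) × 0.988143 = 428.08 W/m².
— Configuration B (ϕ=-36.5°):
cos h₀ = −tan(-36.5°) tan(-0.716°) = -0.0092, h₀ = 1.5800 rad.
Bracket: h₀ sin ϕ sin δ + cos ϕ cos δ sin h₀ = 1.5800×-0.59482×-0.01249 + 0.80386×0.99992×0.99996 = 0.011738 + 0.803764 = 0.815502.
Q̄ = (S_0/π) × [bracket] = (1361/π) × 0.815502 = 353.29 W/m².
Ratio Q̄_A / Q̄_B = 428.08 / 353.29 = 1.212.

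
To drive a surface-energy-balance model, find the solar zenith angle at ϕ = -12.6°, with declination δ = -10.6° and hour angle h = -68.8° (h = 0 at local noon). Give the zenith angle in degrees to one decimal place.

cos θ_z = sin ϕ sin δ + cos ϕ cos δ cos h = 0.040128 + 0.346893 = 0.387021.
θ_z = arccos(0.387021) = 67.2°.

θ_z = 67.2°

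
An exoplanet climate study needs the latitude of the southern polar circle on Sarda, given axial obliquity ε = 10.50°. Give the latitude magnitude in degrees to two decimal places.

79.50°

The polar circle is the lowest latitude that experiences at least one full rotation of continuous darkness at the northern-summer solstice; it lies at |ϕ| = 90° − ε = 90° − 10.50° = 79.50°.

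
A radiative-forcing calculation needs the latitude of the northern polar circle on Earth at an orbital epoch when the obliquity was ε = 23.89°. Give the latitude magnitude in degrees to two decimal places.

The polar circle is the lowest latitude that experiences at least one full rotation of continuous daylight at the northern-summer solstice; it lies at |φ| = 90° − ε = 90° − 23.89° = 66.11°.

66.11°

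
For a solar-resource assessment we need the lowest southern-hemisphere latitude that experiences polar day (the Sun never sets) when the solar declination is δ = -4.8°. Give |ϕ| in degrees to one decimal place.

|ϕ| = 85.2°

Polar day requires cos h₀ = −tan ϕ tan δ ≤ −1, i.e. tan ϕ tan δ ≥ 1.
The boundary is |tan ϕ| · |tan δ| = 1, so |ϕ| = 90° − |δ| = 90° − 4.8° = 85.2° in the southern hemisphere.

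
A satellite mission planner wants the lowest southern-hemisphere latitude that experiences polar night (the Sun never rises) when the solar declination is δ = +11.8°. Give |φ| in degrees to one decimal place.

Polar night requires cos H₀ = −tan φ tan δ ≥ 1, i.e. tan φ tan δ ≤ −1.
The boundary is |tan φ| · |tan δ| = 1, so |φ| = 90° − |δ| = 90° − 11.8° = 78.2° in the southern hemisphere.

|φ| = 78.2°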